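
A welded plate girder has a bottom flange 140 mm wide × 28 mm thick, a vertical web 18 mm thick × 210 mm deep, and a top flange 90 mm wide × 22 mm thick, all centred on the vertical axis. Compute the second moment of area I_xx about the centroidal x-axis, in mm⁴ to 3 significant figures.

Treat the section as a set of non-overlapping primitives; coordinates are from the bounding-box lower-left.
Bottom plate: 140 × 28, A = 3 920 mm², y = 14 mm, Ī = 256 107 mm⁴.
Web plate: 18 × 210, A = 3 780 mm², y = 133 mm, Ī = 13 891 500 mm⁴.
Top plate: 90 × 22, A = 1 980 mm², y = 249 mm, Ī = 79 860 mm⁴.
Centroid: ȳ = ΣA·y / ΣA = 108.54 mm.
Transfer each piece to the centroidal x-axis using Ī + A·d² with d = y − 108.54:
  bottom plate: d = -94.537 mm → contributes +35 290 245 mm⁴
  web plate: d = 24.463 mm → contributes +16 153 562 mm⁴
  top plate: d = 140.46 mm → contributes +39 144 866 mm⁴
Total I = 90 588 673 mm⁴.

I_xx ≈ 9.06 × 10⁷ mm⁴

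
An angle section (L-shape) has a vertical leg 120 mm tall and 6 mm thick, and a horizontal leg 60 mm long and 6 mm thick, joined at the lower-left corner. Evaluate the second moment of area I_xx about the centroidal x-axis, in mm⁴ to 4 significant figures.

I_xx ≈ 1.591 × 10⁶ mm⁴

Split into non-overlapping primitives; take the origin at the lower-left of the bounding box.
Vertical leg: 6 × 120, A = 720 mm², y = 60 mm, Ī = 864 000 mm⁴.
Horizontal leg (remainder): 54 × 6, A = 324 mm², y = 3 mm, Ī = 972 mm⁴.
Centroid: ȳ = ΣA·y / ΣA = 42.3103 mm.
Transfer each piece to the centroidal x-axis using Ī + A·d² with d = y − 42.3103:
  vertical leg: d = 17.6897 mm → contributes +1 089 305 mm⁴
  horizontal leg (remainder): d = -39.3103 mm → contributes +501 650 mm⁴
Total I = 1 590 955 mm⁴.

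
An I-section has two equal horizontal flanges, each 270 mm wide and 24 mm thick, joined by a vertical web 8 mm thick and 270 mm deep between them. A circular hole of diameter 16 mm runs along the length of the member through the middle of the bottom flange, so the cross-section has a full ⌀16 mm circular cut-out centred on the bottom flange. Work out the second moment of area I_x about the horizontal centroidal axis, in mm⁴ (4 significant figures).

Decompose the section into non-overlapping parts with the origin at the bottom-left of its bounding rectangle.
Bottom flange: 270 × 24, A = 6 480 mm², y = 12 mm, Ī = 311 040 mm⁴.
Web: 8 × 270, A = 2 160 mm², y = 159 mm, Ī = 13 122 000 mm⁴.
Top flange: 270 × 24, A = 6 480 mm², y = 306 mm, Ī = 311 040 mm⁴.
Hole (subtracted): ⌀16, A = 201.062 mm², y = 12 mm, Ī = 3216.99 mm⁴.
Centroid: ȳ = ΣA·y / ΣA = 160.981 mm.
Transfer each piece to the horizontal centroidal axis using Ī + A·d² with d = y − 160.981:
  bottom flange: d = -148.981 mm → contributes +144 137 051 mm⁴
  web: d = -1.98111 mm → contributes +13 130 478 mm⁴
  top flange: d = 145.019 mm → contributes +136 588 535 mm⁴
  hole: d = -148.981 mm → contributes −4 465 861 mm⁴
Total I = 289 390 202 mm⁴.

I_x ≈ 2.894 × 10⁸ mm⁴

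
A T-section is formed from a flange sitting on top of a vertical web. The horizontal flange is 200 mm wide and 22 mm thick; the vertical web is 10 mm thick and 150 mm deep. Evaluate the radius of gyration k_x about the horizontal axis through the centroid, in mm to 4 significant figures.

k_x ≈ 43.69 mm

Decompose the section into non-overlapping parts with the origin at the bottom-left of its bounding rectangle.
Flange: 200 × 22, A = 4 400 mm², y = 161 mm, Ī = 177 467 mm⁴.
Web: 10 × 150, A = 1 500 mm², y = 75 mm, Ī = 2 812 500 mm⁴.
Centroid: ȳ = ΣA·y / ΣA = 139.136 mm.
Transfer each piece to the horizontal axis through the centroid using Ī + A·d² with d = y − 139.136:
  flange: d = 21.8644 mm → contributes +2 280 897 mm⁴
  web: d = -64.1356 mm → contributes +8 982 561 mm⁴
Total I = 11 263 458 mm⁴.
Radius of gyration: k = √(I/A) = √(11 263 458 / 5 900) = 43.6928 mm.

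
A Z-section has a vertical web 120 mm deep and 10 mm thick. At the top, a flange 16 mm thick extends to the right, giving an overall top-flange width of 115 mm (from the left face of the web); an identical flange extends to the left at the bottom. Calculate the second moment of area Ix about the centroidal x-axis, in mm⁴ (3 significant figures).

Ix ≈ 1.06 × 10⁷ mm⁴

Split into non-overlapping primitives; take the origin at the lower-left of the bounding box.
Web: 10 × 120, A = 1 200 mm², y = 60 mm, Ī = 1 440 000 mm⁴.
Top flange (beyond web): 105 × 16, A = 1 680 mm², y = 112 mm, Ī = 35 840 mm⁴.
Bottom flange (beyond web): 105 × 16, A = 1 680 mm², y = 8 mm, Ī = 35 840 mm⁴.
Centroid: ȳ = ΣA·y / ΣA = 60 mm.
Transfer each piece to the centroidal x-axis using Ī + A·d² with d = y − 60:
  web: d = 0 mm → contributes +1 440 000 mm⁴
  top flange (beyond web): d = 52 mm → contributes +4 578 560 mm⁴
  bottom flange (beyond web): d = -52 mm → contributes +4 578 560 mm⁴
Total I = 10 597 120 mm⁴.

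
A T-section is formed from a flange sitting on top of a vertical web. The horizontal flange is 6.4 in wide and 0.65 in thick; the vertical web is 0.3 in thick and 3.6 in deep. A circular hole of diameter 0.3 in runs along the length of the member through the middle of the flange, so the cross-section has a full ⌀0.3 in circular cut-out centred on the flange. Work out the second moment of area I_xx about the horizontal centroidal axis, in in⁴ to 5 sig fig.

I_xx ≈ 5.1704 in⁴

Treat the section as a set of non-overlapping primitives; coordinates are from the bounding-box lower-left.
Flange: 6.4 × 0.65, A = 4.16 in², y = 3.925 in, Ī = 0.1464667 in⁴.
Web: 0.3 × 3.6, A = 1.08 in², y = 1.8 in, Ī = 1.1664 in⁴.
Hole (subtracted): ⌀0.3, A = 0.07068583 in², y = 3.925 in, Ī = 0.0003976078 in⁴.
Centroid: ȳ = ΣA·y / ΣA = 3.481034 in.
Transfer each piece to the horizontal centroidal axis using Ī + A·d² with d = y − 3.481034:
  flange: d = 0.4439661 in → contributes +0.966427 in⁴
  web: d = -1.681034 in → contributes +4.218345 in⁴
  hole: d = 0.4439661 in → contributes −0.0143302 in⁴
Total I = 5.170442 in⁴.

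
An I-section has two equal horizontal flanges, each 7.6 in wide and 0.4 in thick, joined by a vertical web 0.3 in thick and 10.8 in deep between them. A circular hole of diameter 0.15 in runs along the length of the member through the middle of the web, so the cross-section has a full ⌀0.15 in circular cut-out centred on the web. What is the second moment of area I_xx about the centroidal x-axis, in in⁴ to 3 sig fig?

I_xx ≈ 222 in⁴

Decompose the section into non-overlapping parts with the origin at the bottom-left of its bounding rectangle.
Bottom flange: 7.6 × 0.4, A = 3.04 in², y = 0.2 in, Ī = 0.040533 in⁴.
Web: 0.3 × 10.8, A = 3.24 in², y = 5.8 in, Ī = 31.493 in⁴.
Top flange: 7.6 × 0.4, A = 3.04 in², y = 11.4 in, Ī = 0.040533 in⁴.
Hole (subtracted): ⌀0.15, A = 0.017671 in², y = 5.8 in, Ī = 0.00002485 in⁴.
By symmetry the centroid is at mid-height, ȳ = 5.8 in.
Transfer each piece to the centroidal x-axis using Ī + A·d² with d = y − 5.8:
  bottom flange: d = -5.6 in → contributes +95.375 in⁴
  web: d = 0 in → contributes +31.493 in⁴
  top flange: d = 5.6 in → contributes +95.375 in⁴
  hole: d = 0 in → contributes −0.00002485 in⁴
Total I = 222.24 in⁴.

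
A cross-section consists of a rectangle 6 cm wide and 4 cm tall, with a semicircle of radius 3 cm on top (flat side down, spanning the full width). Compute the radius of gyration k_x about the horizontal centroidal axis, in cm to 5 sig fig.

k_x ≈ 1.8899 cm

Decompose the section into non-overlapping parts with the origin at the bottom-left of its bounding rectangle.
Rectangular body: 6 × 4, A = 24 cm², y = 2 cm, Ī = 32 cm⁴.
Semicircular cap: semicircle r = 3, A = 14.13717 cm², y = 5.27324 cm, Ī = 8.890314 cm⁴.
Centroid: ȳ = ΣA·y / ΣA = 3.213366 cm.
Transfer each piece to the horizontal centroidal axis using Ī + A·d² with d = y − 3.213366:
  rectangular body: d = -1.213366 cm → contributes +67.33416 cm⁴
  semicircular cap: d = 2.059874 cm → contributes +68.87544 cm⁴
Total I = 136.2096 cm⁴.
Radius of gyration: k = √(I/A) = √(136.2096 / 38.13717) = 1.88986 cm.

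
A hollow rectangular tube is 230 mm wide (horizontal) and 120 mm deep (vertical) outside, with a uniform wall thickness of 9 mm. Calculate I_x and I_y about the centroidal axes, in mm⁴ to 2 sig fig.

I_x ≈ 1.4 × 10⁷ mm⁴, I_y ≈ 4.1 × 10⁷ mm⁴

Treat the section as a set of non-overlapping primitives; coordinates are from the bounding-box lower-left.
Outer rectangle: 230 × 120, A = 27 600 mm², y = 60 mm, Ī = 33 120 000 mm⁴.
Inner void (subtracted): 212 × 102, A = 21 624 mm², y = 60 mm, Ī = 18 748 008 mm⁴.
By symmetry the centroid is at mid-height, ȳ = 60 mm.
All pieces are centred on the centroidal x-axis, so I = ΣĪ (holes subtracted) = 14 371 992 mm⁴.
Repeating about the centroidal y-axis gives I_y = 40 680 912 mm⁴.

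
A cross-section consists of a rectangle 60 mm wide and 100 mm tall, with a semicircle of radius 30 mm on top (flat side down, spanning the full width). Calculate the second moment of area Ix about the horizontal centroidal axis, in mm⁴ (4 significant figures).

Ix ≈ 9.591 × 10⁶ mm⁴

Treat the section as a set of non-overlapping primitives; coordinates are from the bounding-box lower-left.
Rectangular body: 60 × 100, A = 6 000 mm², y = 50 mm, Ī = 5 000 000 mm⁴.
Semicircular cap: semicircle r = 30, A = 1413.72 mm², y = 112.732 mm, Ī = 88903.1 mm⁴.
Centroid: ȳ = ΣA·y / ΣA = 61.9624 mm.
Transfer each piece to the horizontal centroidal axis using Ī + A·d² with d = y − 61.9624:
  rectangular body: d = -11.9624 mm → contributes +5 858 594 mm⁴
  semicircular cap: d = 50.77 mm → contributes +3 732 889 mm⁴
Total I = 9 591 483 mm⁴.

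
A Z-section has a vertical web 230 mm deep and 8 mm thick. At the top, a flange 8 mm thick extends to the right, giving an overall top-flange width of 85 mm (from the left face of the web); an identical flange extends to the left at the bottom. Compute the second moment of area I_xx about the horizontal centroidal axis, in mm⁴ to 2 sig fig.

I_xx ≈ 2.3 × 10⁷ mm⁴

Break the section into simple shapes (no overlaps), measuring from the bottom-left corner of the bounding box.
Web: 8 × 230, A = 1 840 mm², y = 115 mm, Ī = 8 111 333 mm⁴.
Top flange (beyond web): 77 × 8, A = 616 mm², y = 226 mm, Ī = 3 285 mm⁴.
Bottom flange (beyond web): 77 × 8, A = 616 mm², y = 4 mm, Ī = 3 285 mm⁴.
Centroid: ȳ = ΣA·y / ΣA = 115 mm.
Transfer each piece to the horizontal centroidal axis using Ī + A·d² with d = y − 115:
  web: d = 0 mm → contributes +8 111 333 mm⁴
  top flange (beyond web): d = 111 mm → contributes +7 593 021 mm⁴
  bottom flange (beyond web): d = -111 mm → contributes +7 593 021 mm⁴
Total I = 23 297 376 mm⁴.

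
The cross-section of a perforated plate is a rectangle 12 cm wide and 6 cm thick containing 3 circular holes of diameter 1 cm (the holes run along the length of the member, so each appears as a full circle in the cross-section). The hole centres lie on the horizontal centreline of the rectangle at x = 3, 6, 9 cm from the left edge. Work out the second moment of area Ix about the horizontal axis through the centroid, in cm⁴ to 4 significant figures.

Break the section into simple shapes (no overlaps), measuring from the bottom-left corner of the bounding box.
Plate: 12 × 6, A = 72 cm², y = 3 cm, Ī = 216 cm⁴.
Hole 1 (subtracted): ⌀1, A = 0.785398 cm², y = 3 cm, Ī = 0.0490874 cm⁴.
Hole 2 (subtracted): ⌀1, A = 0.785398 cm², y = 3 cm, Ī = 0.0490874 cm⁴.
Hole 3 (subtracted): ⌀1, A = 0.785398 cm², y = 3 cm, Ī = 0.0490874 cm⁴.
By symmetry the centroid is at mid-height, ȳ = 3 cm.
All pieces are centred on the horizontal axis through the centroid, so I = ΣĪ (holes subtracted) = 215.853 cm⁴.

Ix ≈ 215.9 cm⁴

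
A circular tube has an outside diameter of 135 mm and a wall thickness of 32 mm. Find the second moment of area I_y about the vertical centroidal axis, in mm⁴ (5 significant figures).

I_y ≈ 1.5057 × 10⁷ mm⁴

Split into non-overlapping primitives; take the origin at the lower-left of the bounding box.
Outer circle: ⌀135, A = 14313.88 mm², x = 67.5 mm, Ī = 16 304 406 mm⁴.
Bore (subtracted): ⌀71, A = 3959.192 mm², x = 67.5 mm, Ī = 1 247 393 mm⁴.
By symmetry the centroid is at mid-width, x̄ = 67.5 mm.
All pieces are centred on the vertical centroidal axis, so I = ΣĪ (holes subtracted) = 15 057 013 mm⁴.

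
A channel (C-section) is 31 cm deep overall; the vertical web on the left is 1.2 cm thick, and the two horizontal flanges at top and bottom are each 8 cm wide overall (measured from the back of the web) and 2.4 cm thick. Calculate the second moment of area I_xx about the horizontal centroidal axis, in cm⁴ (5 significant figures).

Treat the section as a set of non-overlapping primitives; coordinates are from the bounding-box lower-left.
Web: 1.2 × 31, A = 37.2 cm², y = 15.5 cm, Ī = 2979.1 cm⁴.
Top flange (beyond web): 6.8 × 2.4, A = 16.32 cm², y = 29.8 cm, Ī = 7.8336 cm⁴.
Bottom flange (beyond web): 6.8 × 2.4, A = 16.32 cm², y = 1.2 cm, Ī = 7.8336 cm⁴.
By symmetry the centroid is at mid-height, ȳ = 15.5 cm.
Transfer each piece to the horizontal centroidal axis using Ī + A·d² with d = y − 15.5:
  web: d = 0 cm → contributes +2979.1 cm⁴
  top flange (beyond web): d = 14.3 cm → contributes +3345.11 cm⁴
  bottom flange (beyond web): d = -14.3 cm → contributes +3345.11 cm⁴
Total I = 9669.321 cm⁴.

I_xx ≈ 9669.3 cm⁴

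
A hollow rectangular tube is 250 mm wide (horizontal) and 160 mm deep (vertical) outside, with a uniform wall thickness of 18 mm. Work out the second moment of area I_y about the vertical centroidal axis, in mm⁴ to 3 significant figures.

Treat the section as a set of non-overlapping primitives; coordinates are from the bounding-box lower-left.
Outer rectangle: 250 × 160, A = 40 000 mm², x = 125 mm, Ī = 208 333 333 mm⁴.
Inner void (subtracted): 214 × 124, A = 26 536 mm², x = 125 mm, Ī = 101 270 221 mm⁴.
By symmetry the centroid is at mid-width, x̄ = 125 mm.
All pieces are centred on the vertical centroidal axis, so I = ΣĪ (holes subtracted) = 107 063 112 mm⁴.

I_y ≈ 1.07 × 10⁸ mm⁴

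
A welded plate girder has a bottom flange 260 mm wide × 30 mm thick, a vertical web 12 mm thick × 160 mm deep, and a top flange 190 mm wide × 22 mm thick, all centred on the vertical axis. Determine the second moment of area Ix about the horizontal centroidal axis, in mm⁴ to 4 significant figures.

Ix ≈ 1.005 × 10⁸ mm⁴

Decompose the section into non-overlapping parts with the origin at the bottom-left of its bounding rectangle.
Bottom plate: 260 × 30, A = 7 800 mm², y = 15 mm, Ī = 585 000 mm⁴.
Web plate: 12 × 160, A = 1 920 mm², y = 110 mm, Ī = 4 096 000 mm⁴.
Top plate: 190 × 22, A = 4 180 mm², y = 201 mm, Ī = 168 593 mm⁴.
Centroid: ȳ = ΣA·y / ΣA = 84.0561 mm.
Transfer each piece to the horizontal centroidal axis using Ī + A·d² with d = y − 84.0561:
  bottom plate: d = -69.0561 mm → contributes +37 781 227 mm⁴
  web plate: d = 25.9439 mm → contributes +5 388 324 mm⁴
  top plate: d = 116.944 mm → contributes +57 333 739 mm⁴
Total I = 100 503 290 mm⁴.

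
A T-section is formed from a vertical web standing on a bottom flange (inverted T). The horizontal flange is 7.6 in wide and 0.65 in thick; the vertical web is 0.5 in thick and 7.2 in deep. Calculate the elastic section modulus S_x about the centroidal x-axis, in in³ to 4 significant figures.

S_x ≈ 8.144 in³

Decompose the section into non-overlapping parts with the origin at the bottom-left of its bounding rectangle.
Flange: 7.6 × 0.65, A = 4.94 in², y = 0.325 in, Ī = 0.173929 in⁴.
Web: 0.5 × 7.2, A = 3.6 in², y = 4.25 in, Ī = 15.552 in⁴.
Centroid: ȳ = ΣA·y / ΣA = 1.97957 in.
Transfer each piece to the centroidal x-axis using Ī + A·d² with d = y − 1.97957:
  flange: d = -1.65457 in → contributes +13.6976 in⁴
  web: d = 2.27043 in → contributes +34.1095 in⁴
Total I = 47.8072 in⁴.
Extreme fibre distance c = 5.87043 in; S = I/c = 8.14372 in³.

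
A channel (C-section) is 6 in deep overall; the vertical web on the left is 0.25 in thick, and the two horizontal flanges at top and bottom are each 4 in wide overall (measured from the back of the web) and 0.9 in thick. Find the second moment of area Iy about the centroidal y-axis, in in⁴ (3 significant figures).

Break the section into simple shapes (no overlaps), measuring from the bottom-left corner of the bounding box.
Web: 0.25 × 6, A = 1.5 in², x = 0.125 in, Ī = 0.0078125 in⁴.
Top flange (beyond web): 3.75 × 0.9, A = 3.375 in², x = 2.125 in, Ī = 3.9551 in⁴.
Bottom flange (beyond web): 3.75 × 0.9, A = 3.375 in², x = 2.125 in, Ī = 3.9551 in⁴.
Centroid: x̄ = ΣA·x / ΣA = 1.7614 in.
Transfer each piece to the centroidal y-axis using Ī + A·d² with d = x − 1.7614:
  web: d = -1.6364 in → contributes +4.0243 in⁴
  top flange (beyond web): d = 0.36364 in → contributes +4.4014 in⁴
  bottom flange (beyond web): d = 0.36364 in → contributes +4.4014 in⁴
Total I = 12.827 in⁴.

Iy ≈ 12.8 in⁴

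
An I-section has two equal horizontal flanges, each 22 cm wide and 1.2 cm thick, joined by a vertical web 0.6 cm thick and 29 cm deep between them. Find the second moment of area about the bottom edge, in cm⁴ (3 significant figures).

I_base ≈ 3.06 × 10⁴ cm⁴

Split into non-overlapping primitives; take the origin at the lower-left of the bounding box.
Bottom flange: 22 × 1.2, A = 26.4 cm², y = 0.6 cm, Ī = 3.168 cm⁴.
Web: 0.6 × 29, A = 17.4 cm², y = 15.7 cm, Ī = 1219.5 cm⁴.
Top flange: 22 × 1.2, A = 26.4 cm², y = 30.8 cm, Ī = 3.168 cm⁴.
Transfer each piece to a horizontal axis along the bottom face using Ī + A·d² with d = y − 0:
  bottom flange: d = 0.6 cm → contributes +12.672 cm⁴
  web: d = 15.7 cm → contributes +5508.4 cm⁴
  top flange: d = 30.8 cm → contributes +25 047 cm⁴
Total I = 30 568 cm⁴.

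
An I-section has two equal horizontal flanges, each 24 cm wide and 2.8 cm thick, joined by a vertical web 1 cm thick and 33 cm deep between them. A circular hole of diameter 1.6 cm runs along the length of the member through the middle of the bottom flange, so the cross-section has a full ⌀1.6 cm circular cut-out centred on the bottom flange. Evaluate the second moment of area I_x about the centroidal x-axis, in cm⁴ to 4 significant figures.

I_x ≈ 4.549 × 10⁴ cm⁴

Split into non-overlapping primitives; take the origin at the lower-left of the bounding box.
Bottom flange: 24 × 2.8, A = 67.2 cm², y = 1.4 cm, Ī = 43.904 cm⁴.
Web: 1 × 33, A = 33 cm², y = 19.3 cm, Ī = 2994.75 cm⁴.
Top flange: 24 × 2.8, A = 67.2 cm², y = 37.2 cm, Ī = 43.904 cm⁴.
Hole (subtracted): ⌀1.6, A = 2.01062 cm², y = 1.4 cm, Ī = 0.321699 cm⁴.
Centroid: ȳ = ΣA·y / ΣA = 19.5176 cm.
Transfer each piece to the centroidal x-axis using Ī + A·d² with d = y − 19.5176:
  bottom flange: d = -18.1176 cm → contributes +22102.2 cm⁴
  web: d = -0.217608 cm → contributes +2996.31 cm⁴
  top flange: d = 17.6824 cm → contributes +21055.1 cm⁴
  hole: d = -18.1176 cm → contributes −660.303 cm⁴
Total I = 45493.3 cm⁴.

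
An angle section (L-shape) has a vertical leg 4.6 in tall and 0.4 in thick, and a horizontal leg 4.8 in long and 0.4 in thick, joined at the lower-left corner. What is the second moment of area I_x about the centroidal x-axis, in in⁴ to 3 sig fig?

Treat the section as a set of non-overlapping primitives; coordinates are from the bounding-box lower-left.
Vertical leg: 0.4 × 4.6, A = 1.84 in², y = 2.3 in, Ī = 3.2445 in⁴.
Horizontal leg (remainder): 4.4 × 0.4, A = 1.76 in², y = 0.2 in, Ī = 0.023467 in⁴.
Centroid: ȳ = ΣA·y / ΣA = 1.2733 in.
Transfer each piece to the centroidal x-axis using Ī + A·d² with d = y − 1.2733:
  vertical leg: d = 1.0267 in → contributes +5.184 in⁴
  horizontal leg (remainder): d = -1.0733 in → contributes +2.0511 in⁴
Total I = 7.235 in⁴.

I_x ≈ 7.24 in⁴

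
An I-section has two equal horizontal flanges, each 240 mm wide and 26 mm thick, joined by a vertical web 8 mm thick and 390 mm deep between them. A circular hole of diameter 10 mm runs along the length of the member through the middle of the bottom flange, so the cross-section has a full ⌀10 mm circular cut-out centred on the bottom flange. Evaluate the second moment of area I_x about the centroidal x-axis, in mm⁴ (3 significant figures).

I_x ≈ 5.77 × 10⁸ mm⁴

Decompose the section into non-overlapping parts with the origin at the bottom-left of its bounding rectangle.
Bottom flange: 240 × 26, A = 6 240 mm², y = 13 mm, Ī = 351 520 mm⁴.
Web: 8 × 390, A = 3 120 mm², y = 221 mm, Ī = 39 546 000 mm⁴.
Top flange: 240 × 26, A = 6 240 mm², y = 429 mm, Ī = 351 520 mm⁴.
Hole (subtracted): ⌀10, A = 78.54 mm², y = 13 mm, Ī = 490.87 mm⁴.
Centroid: ȳ = ΣA·y / ΣA = 222.05 mm.
Transfer each piece to the centroidal x-axis using Ī + A·d² with d = y − 222.05:
  bottom flange: d = -209.05 mm → contributes +273 057 905 mm⁴
  web: d = -1.0525 mm → contributes +39 549 456 mm⁴
  top flange: d = 206.95 mm → contributes +267 593 680 mm⁴
  hole: d = -209.05 mm → contributes −3 432 912 mm⁴
Total I = 576 768 129 mm⁴.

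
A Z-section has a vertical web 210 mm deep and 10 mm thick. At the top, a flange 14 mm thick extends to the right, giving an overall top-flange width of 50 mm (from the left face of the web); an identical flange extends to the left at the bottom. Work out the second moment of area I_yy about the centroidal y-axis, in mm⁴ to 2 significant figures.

I_yy ≈ 8.7 × 10⁵ mm⁴

Decompose the section into non-overlapping parts with the origin at the bottom-left of its bounding rectangle.
Web: 10 × 210, A = 2 100 mm², x = 45 mm, Ī = 17 500 mm⁴.
Top flange (beyond web): 40 × 14, A = 560 mm², x = 70 mm, Ī = 74 667 mm⁴.
Bottom flange (beyond web): 40 × 14, A = 560 mm², x = 20 mm, Ī = 74 667 mm⁴.
Centroid: x̄ = ΣA·x / ΣA = 45 mm.
Transfer each piece to the centroidal y-axis using Ī + A·d² with d = x − 45:
  web: d = 0 mm → contributes +17 500 mm⁴
  top flange (beyond web): d = 25 mm → contributes +424 667 mm⁴
  bottom flange (beyond web): d = -25 mm → contributes +424 667 mm⁴
Total I = 866 833 mm⁴.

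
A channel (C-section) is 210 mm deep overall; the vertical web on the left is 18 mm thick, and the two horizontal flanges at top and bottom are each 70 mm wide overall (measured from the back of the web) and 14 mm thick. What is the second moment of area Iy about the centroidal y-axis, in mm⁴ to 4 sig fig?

Iy ≈ 1.718 × 10⁶ mm⁴

Treat the section as a set of non-overlapping primitives; coordinates are from the bounding-box lower-left.
Web: 18 × 210, A = 3 780 mm², x = 9 mm, Ī = 102 060 mm⁴.
Top flange (beyond web): 52 × 14, A = 728 mm², x = 44 mm, Ī = 164 043 mm⁴.
Bottom flange (beyond web): 52 × 14, A = 728 mm², x = 44 mm, Ī = 164 043 mm⁴.
Centroid: x̄ = ΣA·x / ΣA = 18.7326 mm.
Transfer each piece to the centroidal y-axis using Ī + A·d² with d = x − 18.7326:
  web: d = -9.73262 mm → contributes +460 116 mm⁴
  top flange (beyond web): d = 25.2674 mm → contributes +628 827 mm⁴
  bottom flange (beyond web): d = 25.2674 mm → contributes +628 827 mm⁴
Total I = 1 717 771 mm⁴.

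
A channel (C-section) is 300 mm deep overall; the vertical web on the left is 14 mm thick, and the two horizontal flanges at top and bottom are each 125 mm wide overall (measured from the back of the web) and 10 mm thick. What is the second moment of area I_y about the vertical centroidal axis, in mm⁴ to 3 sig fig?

I_y ≈ 8.02 × 10⁶ mm⁴

Break the section into simple shapes (no overlaps), measuring from the bottom-left corner of the bounding box.
Web: 14 × 300, A = 4 200 mm², x = 7 mm, Ī = 68 600 mm⁴.
Top flange (beyond web): 111 × 10, A = 1 110 mm², x = 69.5 mm, Ī = 1 139 693 mm⁴.
Bottom flange (beyond web): 111 × 10, A = 1 110 mm², x = 69.5 mm, Ī = 1 139 693 mm⁴.
Centroid: x̄ = ΣA·x / ΣA = 28.612 mm.
Transfer each piece to the vertical centroidal axis using Ī + A·d² with d = x − 28.612:
  web: d = -21.612 mm → contributes +2 030 357 mm⁴
  top flange (beyond web): d = 40.888 mm → contributes +2 995 409 mm⁴
  bottom flange (beyond web): d = 40.888 mm → contributes +2 995 409 mm⁴
Total I = 8 021 174 mm⁴.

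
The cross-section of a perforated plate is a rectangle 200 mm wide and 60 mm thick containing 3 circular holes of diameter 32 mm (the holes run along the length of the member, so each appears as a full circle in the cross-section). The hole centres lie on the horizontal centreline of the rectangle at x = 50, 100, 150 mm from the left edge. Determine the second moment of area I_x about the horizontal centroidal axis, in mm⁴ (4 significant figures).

I_x ≈ 3.446 × 10⁶ mm⁴

Treat the section as a set of non-overlapping primitives; coordinates are from the bounding-box lower-left.
Plate: 200 × 60, A = 12 000 mm², y = 30 mm, Ī = 3 600 000 mm⁴.
Hole 1 (subtracted): ⌀32, A = 804.248 mm², y = 30 mm, Ī = 51471.9 mm⁴.
Hole 2 (subtracted): ⌀32, A = 804.248 mm², y = 30 mm, Ī = 51471.9 mm⁴.
Hole 3 (subtracted): ⌀32, A = 804.248 mm², y = 30 mm, Ī = 51471.9 mm⁴.
By symmetry the centroid is at mid-height, ȳ = 30 mm.
All pieces are centred on the horizontal centroidal axis, so I = ΣĪ (holes subtracted) = 3 445 584 mm⁴.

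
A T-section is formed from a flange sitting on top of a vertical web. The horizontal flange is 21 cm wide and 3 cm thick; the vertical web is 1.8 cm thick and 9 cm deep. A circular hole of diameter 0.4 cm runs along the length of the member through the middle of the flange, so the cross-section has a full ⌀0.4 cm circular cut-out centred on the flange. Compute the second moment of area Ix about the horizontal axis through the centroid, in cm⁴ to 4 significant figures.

Treat the section as a set of non-overlapping primitives; coordinates are from the bounding-box lower-left.
Flange: 21 × 3, A = 63 cm², y = 10.5 cm, Ī = 47.25 cm⁴.
Web: 1.8 × 9, A = 16.2 cm², y = 4.5 cm, Ī = 109.35 cm⁴.
Hole (subtracted): ⌀0.4, A = 0.125664 cm², y = 10.5 cm, Ī = 0.00125664 cm⁴.
Centroid: ȳ = ΣA·y / ΣA = 9.27078 cm.
Transfer each piece to the horizontal axis through the centroid using Ī + A·d² with d = y − 9.27078:
  flange: d = 1.22922 cm → contributes +142.442 cm⁴
  web: d = -4.77078 cm → contributes +478.067 cm⁴
  hole: d = 1.22922 cm → contributes −0.191133 cm⁴
Total I = 620.318 cm⁴.

Ix ≈ 620.3 cm⁴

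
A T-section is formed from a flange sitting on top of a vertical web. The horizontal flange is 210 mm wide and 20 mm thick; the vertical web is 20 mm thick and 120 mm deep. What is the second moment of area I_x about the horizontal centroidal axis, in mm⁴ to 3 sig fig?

I_x ≈ 1.05 × 10⁷ mm⁴

Treat the section as a set of non-overlapping primitives; coordinates are from the bounding-box lower-left.
Flange: 210 × 20, A = 4 200 mm², y = 130 mm, Ī = 140 000 mm⁴.
Web: 20 × 120, A = 2 400 mm², y = 60 mm, Ī = 2 880 000 mm⁴.
Centroid: ȳ = ΣA·y / ΣA = 104.55 mm.
Transfer each piece to the horizontal centroidal axis using Ī + A·d² with d = y − 104.55:
  flange: d = 25.455 mm → contributes +2 861 322 mm⁴
  web: d = -44.545 mm → contributes +7 642 314 mm⁴
Total I = 10 503 636 mm⁴.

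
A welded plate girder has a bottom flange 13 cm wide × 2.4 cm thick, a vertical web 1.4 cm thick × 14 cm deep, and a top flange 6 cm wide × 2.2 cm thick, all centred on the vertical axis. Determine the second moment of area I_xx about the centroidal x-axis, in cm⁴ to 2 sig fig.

I_xx ≈ 3000 cm⁴

Break the section into simple shapes (no overlaps), measuring from the bottom-left corner of the bounding box.
Bottom plate: 13 × 2.4, A = 31.2 cm², y = 1.2 cm, Ī = 14.98 cm⁴.
Web plate: 1.4 × 14, A = 19.6 cm², y = 9.4 cm, Ī = 320.1 cm⁴.
Top plate: 6 × 2.2, A = 13.2 cm², y = 17.5 cm, Ī = 5.324 cm⁴.
Centroid: ȳ = ΣA·y / ΣA = 7.073 cm.
Transfer each piece to the centroidal x-axis using Ī + A·d² with d = y − 7.073:
  bottom plate: d = -5.873 cm → contributes +1 091 cm⁴
  web plate: d = 2.327 cm → contributes +426.3 cm⁴
  top plate: d = 10.43 cm → contributes +1 440 cm⁴
Total I = 2 958 cm⁴.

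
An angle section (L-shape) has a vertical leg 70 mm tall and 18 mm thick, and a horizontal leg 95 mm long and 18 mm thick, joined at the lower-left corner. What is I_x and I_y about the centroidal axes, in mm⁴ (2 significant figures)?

I_x ≈ 1.0 × 10⁶ mm⁴, I_y ≈ 2.2 × 10⁶ mm⁴

Treat the section as a set of non-overlapping primitives; coordinates are from the bounding-box lower-left.
Vertical leg: 18 × 70, A = 1 260 mm², y = 35 mm, Ī = 514 500 mm⁴.
Horizontal leg (remainder): 77 × 18, A = 1 386 mm², y = 9 mm, Ī = 37 422 mm⁴.
Centroid: ȳ = ΣA·y / ΣA = 21.38 mm.
Transfer each piece to the centroidal x-axis using Ī + A·d² with d = y − 21.38:
  vertical leg: d = 13.62 mm → contributes +748 203 mm⁴
  horizontal leg (remainder): d = -12.38 mm → contributes +249 879 mm⁴
Total I = 998 082 mm⁴.
For the y-axis: x̄ = 33.88 mm.
Repeating about the centroidal y-axis gives I_y = 2 207 945 mm⁴.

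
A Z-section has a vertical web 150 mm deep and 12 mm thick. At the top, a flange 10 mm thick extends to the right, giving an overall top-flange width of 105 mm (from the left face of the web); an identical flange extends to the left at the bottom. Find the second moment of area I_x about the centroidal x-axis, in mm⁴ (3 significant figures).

Split into non-overlapping primitives; take the origin at the lower-left of the bounding box.
Web: 12 × 150, A = 1 800 mm², y = 75 mm, Ī = 3 375 000 mm⁴.
Top flange (beyond web): 93 × 10, A = 930 mm², y = 145 mm, Ī = 7 750 mm⁴.
Bottom flange (beyond web): 93 × 10, A = 930 mm², y = 5 mm, Ī = 7 750 mm⁴.
Centroid: ȳ = ΣA·y / ΣA = 75 mm.
Transfer each piece to the centroidal x-axis using Ī + A·d² with d = y − 75:
  web: d = 0 mm → contributes +3 375 000 mm⁴
  top flange (beyond web): d = 70 mm → contributes +4 564 750 mm⁴
  bottom flange (beyond web): d = -70 mm → contributes +4 564 750 mm⁴
Total I = 12 504 500 mm⁴.

I_x ≈ 1.25 × 10⁷ mm⁴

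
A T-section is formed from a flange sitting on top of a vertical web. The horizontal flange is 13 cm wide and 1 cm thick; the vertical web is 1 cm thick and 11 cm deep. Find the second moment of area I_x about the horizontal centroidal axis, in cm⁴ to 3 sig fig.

Treat the section as a set of non-overlapping primitives; coordinates are from the bounding-box lower-left.
Flange: 13 × 1, A = 13 cm², y = 11.5 cm, Ī = 1.0833 cm⁴.
Web: 1 × 11, A = 11 cm², y = 5.5 cm, Ī = 110.92 cm⁴.
Centroid: ȳ = ΣA·y / ΣA = 8.75 cm.
Transfer each piece to the horizontal centroidal axis using Ī + A·d² with d = y − 8.75:
  flange: d = 2.75 cm → contributes +99.396 cm⁴
  web: d = -3.25 cm → contributes +227.1 cm⁴
Total I = 326.5 cm⁴.

I_x ≈ 327 cm⁴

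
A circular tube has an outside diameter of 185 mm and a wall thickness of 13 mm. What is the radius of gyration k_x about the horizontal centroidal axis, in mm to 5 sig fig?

Break the section into simple shapes (no overlaps), measuring from the bottom-left corner of the bounding box.
Outer circle: ⌀185, A = 26880.25 mm², y = 92.5 mm, Ī = 57 498 539 mm⁴.
Bore (subtracted): ⌀159, A = 19855.65 mm², y = 92.5 mm, Ī = 31 373 170 mm⁴.
By symmetry the centroid is at mid-height, ȳ = 92.5 mm.
All pieces are centred on the horizontal centroidal axis, so I = ΣĪ (holes subtracted) = 26 125 370 mm⁴.
Radius of gyration: k = √(I/A) = √(26 125 370 / 7024.601) = 60.98463 mm.

k_x ≈ 60.985 mm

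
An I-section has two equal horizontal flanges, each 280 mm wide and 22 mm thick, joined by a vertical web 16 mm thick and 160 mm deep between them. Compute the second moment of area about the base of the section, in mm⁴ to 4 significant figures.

I_base ≈ 2.628 × 10⁸ mm⁴

Treat the section as a set of non-overlapping primitives; coordinates are from the bounding-box lower-left.
Bottom flange: 280 × 22, A = 6 160 mm², y = 11 mm, Ī = 248 453 mm⁴.
Web: 16 × 160, A = 2 560 mm², y = 102 mm, Ī = 5 461 333 mm⁴.
Top flange: 280 × 22, A = 6 160 mm², y = 193 mm, Ī = 248 453 mm⁴.
Transfer each piece to the base of the section using Ī + A·d² with d = y − 0:
  bottom flange: d = 11 mm → contributes +993 813 mm⁴
  web: d = 102 mm → contributes +32 095 573 mm⁴
  top flange: d = 193 mm → contributes +229 702 293 mm⁴
Total I = 262 791 680 mm⁴.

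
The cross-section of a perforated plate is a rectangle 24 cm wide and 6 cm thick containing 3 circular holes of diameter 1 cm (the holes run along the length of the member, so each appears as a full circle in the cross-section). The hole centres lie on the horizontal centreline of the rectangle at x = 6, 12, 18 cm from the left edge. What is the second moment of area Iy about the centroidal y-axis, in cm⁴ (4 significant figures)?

Iy ≈ 6855 cm⁴

Break the section into simple shapes (no overlaps), measuring from the bottom-left corner of the bounding box.
Plate: 24 × 6, A = 144 cm², x = 12 cm, Ī = 6 912 cm⁴.
Hole 1 (subtracted): ⌀1, A = 0.785398 cm², x = 6 cm, Ī = 0.0490874 cm⁴.
Hole 2 (subtracted): ⌀1, A = 0.785398 cm², x = 12 cm, Ī = 0.0490874 cm⁴.
Hole 3 (subtracted): ⌀1, A = 0.785398 cm², x = 18 cm, Ī = 0.0490874 cm⁴.
By symmetry the centroid is at mid-width, x̄ = 12 cm.
Transfer each piece to the centroidal y-axis using Ī + A·d² with d = x − 12:
  plate: d = 0 cm → contributes +6 912 cm⁴
  hole 1: d = -6 cm → contributes −28.3234 cm⁴
  hole 2: d = 0 cm → contributes −0.0490874 cm⁴
  hole 3: d = 6 cm → contributes −28.3234 cm⁴
Total I = 6855.3 cm⁴.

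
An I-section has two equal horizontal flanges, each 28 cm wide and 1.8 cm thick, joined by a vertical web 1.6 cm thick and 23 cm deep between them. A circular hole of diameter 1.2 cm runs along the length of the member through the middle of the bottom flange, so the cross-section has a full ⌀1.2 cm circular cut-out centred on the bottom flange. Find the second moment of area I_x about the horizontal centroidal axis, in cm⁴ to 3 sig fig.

I_x ≈ 1.70 × 10⁴ cm⁴

Break the section into simple shapes (no overlaps), measuring from the bottom-left corner of the bounding box.
Bottom flange: 28 × 1.8, A = 50.4 cm², y = 0.9 cm, Ī = 13.608 cm⁴.
Web: 1.6 × 23, A = 36.8 cm², y = 13.3 cm, Ī = 1622.3 cm⁴.
Top flange: 28 × 1.8, A = 50.4 cm², y = 25.7 cm, Ī = 13.608 cm⁴.
Hole (subtracted): ⌀1.2, A = 1.131 cm², y = 0.9 cm, Ī = 0.10179 cm⁴.
Centroid: ȳ = ΣA·y / ΣA = 13.403 cm.
Transfer each piece to the horizontal centroidal axis using Ī + A·d² with d = y − 13.403:
  bottom flange: d = -12.503 cm → contributes +7892.1 cm⁴
  web: d = -0.10276 cm → contributes +1622.7 cm⁴
  top flange: d = 12.297 cm → contributes +7635.2 cm⁴
  hole: d = -12.503 cm → contributes −176.89 cm⁴
Total I = 16 973 cm⁴.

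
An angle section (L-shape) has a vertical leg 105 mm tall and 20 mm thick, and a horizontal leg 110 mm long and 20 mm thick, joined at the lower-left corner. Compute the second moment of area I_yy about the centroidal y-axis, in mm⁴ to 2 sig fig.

I_yy ≈ 4.2 × 10⁶ mm⁴

Split into non-overlapping primitives; take the origin at the lower-left of the bounding box.
Vertical leg: 20 × 105, A = 2 100 mm², x = 10 mm, Ī = 70 000 mm⁴.
Horizontal leg (remainder): 90 × 20, A = 1 800 mm², x = 65 mm, Ī = 1 215 000 mm⁴.
Centroid: x̄ = ΣA·x / ΣA = 35.38 mm.
Transfer each piece to the centroidal y-axis using Ī + A·d² with d = x − 35.38:
  vertical leg: d = -25.38 mm → contributes +1 423 195 mm⁴
  horizontal leg (remainder): d = 29.62 mm → contributes +2 793 728 mm⁴
Total I = 4 216 923 mm⁴.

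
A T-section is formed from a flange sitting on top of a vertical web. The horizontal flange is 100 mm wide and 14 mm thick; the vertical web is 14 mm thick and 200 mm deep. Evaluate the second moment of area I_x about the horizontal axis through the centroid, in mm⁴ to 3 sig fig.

I_x ≈ 2.00 × 10⁷ mm⁴

Decompose the section into non-overlapping parts with the origin at the bottom-left of its bounding rectangle.
Flange: 100 × 14, A = 1 400 mm², y = 207 mm, Ī = 22 867 mm⁴.
Web: 14 × 200, A = 2 800 mm², y = 100 mm, Ī = 9 333 333 mm⁴.
Centroid: ȳ = ΣA·y / ΣA = 135.67 mm.
Transfer each piece to the horizontal axis through the centroid using Ī + A·d² with d = y − 135.67:
  flange: d = 71.333 mm → contributes +7 146 689 mm⁴
  web: d = -35.667 mm → contributes +12 895 244 mm⁴
Total I = 20 041 933 mm⁴.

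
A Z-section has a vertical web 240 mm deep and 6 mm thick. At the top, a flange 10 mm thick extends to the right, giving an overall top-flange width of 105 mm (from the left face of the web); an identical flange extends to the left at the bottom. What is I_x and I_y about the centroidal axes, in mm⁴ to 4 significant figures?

Split into non-overlapping primitives; take the origin at the lower-left of the bounding box.
Web: 6 × 240, A = 1 440 mm², y = 120 mm, Ī = 6 912 000 mm⁴.
Top flange (beyond web): 99 × 10, A = 990 mm², y = 235 mm, Ī = 8 250 mm⁴.
Bottom flange (beyond web): 99 × 10, A = 990 mm², y = 5 mm, Ī = 8 250 mm⁴.
Centroid: ȳ = ΣA·y / ΣA = 120 mm.
Transfer each piece to the centroidal x-axis using Ī + A·d² with d = y − 120:
  web: d = 0 mm → contributes +6 912 000 mm⁴
  top flange (beyond web): d = 115 mm → contributes +13 101 000 mm⁴
  bottom flange (beyond web): d = -115 mm → contributes +13 101 000 mm⁴
Total I = 33 114 000 mm⁴.
For the y-axis: x̄ = 102 mm.
Repeating about the centroidal y-axis gives I_y = 7 078 860 mm⁴.

I_x ≈ 3.311 × 10⁷ mm⁴, I_y ≈ 7.079 × 10⁶ mm⁴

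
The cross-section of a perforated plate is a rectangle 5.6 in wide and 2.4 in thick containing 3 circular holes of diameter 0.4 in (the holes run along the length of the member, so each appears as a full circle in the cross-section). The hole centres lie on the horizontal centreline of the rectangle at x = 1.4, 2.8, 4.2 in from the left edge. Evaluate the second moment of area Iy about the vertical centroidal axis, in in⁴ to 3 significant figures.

Decompose the section into non-overlapping parts with the origin at the bottom-left of its bounding rectangle.
Plate: 5.6 × 2.4, A = 13.44 in², x = 2.8 in, Ī = 35.123 in⁴.
Hole 1 (subtracted): ⌀0.4, A = 0.12566 in², x = 1.4 in, Ī = 0.0012566 in⁴.
Hole 2 (subtracted): ⌀0.4, A = 0.12566 in², x = 2.8 in, Ī = 0.0012566 in⁴.
Hole 3 (subtracted): ⌀0.4, A = 0.12566 in², x = 4.2 in, Ī = 0.0012566 in⁴.
By symmetry the centroid is at mid-width, x̄ = 2.8 in.
Transfer each piece to the vertical centroidal axis using Ī + A·d² with d = x − 2.8:
  plate: d = 0 in → contributes +35.123 in⁴
  hole 1: d = -1.4 in → contributes −0.24756 in⁴
  hole 2: d = 0 in → contributes −0.0012566 in⁴
  hole 3: d = 1.4 in → contributes −0.24756 in⁴
Total I = 34.627 in⁴.

Iy ≈ 34.6 in⁴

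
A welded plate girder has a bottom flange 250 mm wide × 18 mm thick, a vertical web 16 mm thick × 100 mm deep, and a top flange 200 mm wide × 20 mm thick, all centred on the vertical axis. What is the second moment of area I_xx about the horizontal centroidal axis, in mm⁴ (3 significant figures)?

Treat the section as a set of non-overlapping primitives; coordinates are from the bounding-box lower-left.
Bottom plate: 250 × 18, A = 4 500 mm², y = 9 mm, Ī = 121 500 mm⁴.
Web plate: 16 × 100, A = 1 600 mm², y = 68 mm, Ī = 1 333 333 mm⁴.
Top plate: 200 × 20, A = 4 000 mm², y = 128 mm, Ī = 133 333 mm⁴.
Centroid: ȳ = ΣA·y / ΣA = 65.475 mm.
Transfer each piece to the horizontal centroidal axis using Ī + A·d² with d = y − 65.475:
  bottom plate: d = -56.475 mm → contributes +14 474 041 mm⁴
  web plate: d = 2.5248 mm → contributes +1 343 532 mm⁴
  top plate: d = 62.525 mm → contributes +15 770 712 mm⁴
Total I = 31 588 285 mm⁴.

I_xx ≈ 3.16 × 10⁷ mm⁴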